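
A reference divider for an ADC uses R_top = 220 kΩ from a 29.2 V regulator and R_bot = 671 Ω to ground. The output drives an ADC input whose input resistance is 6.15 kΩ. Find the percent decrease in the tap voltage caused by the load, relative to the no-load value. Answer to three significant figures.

9.81 %

The divider's output (Thévenin) resistance is R_top‖R_bot = 669.0 Ω.
Fractional drop under load = R_th/(R_th + R_L) = 669.0 / (669.0 + 6150) = 0.09810.
So the output falls by 9.81 %.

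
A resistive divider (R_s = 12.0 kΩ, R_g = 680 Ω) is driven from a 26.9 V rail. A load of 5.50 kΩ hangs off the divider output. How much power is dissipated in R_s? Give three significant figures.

Total resistance from the source is R_s + (R_g‖R_L) = 12610 Ω, so I = 26.9/12610 Ω = 2.134 mA.
P = I²·R_s = (2.134 mA)² × 12.0 kΩ = 54.6 mW.

P ≈ 54.6 mW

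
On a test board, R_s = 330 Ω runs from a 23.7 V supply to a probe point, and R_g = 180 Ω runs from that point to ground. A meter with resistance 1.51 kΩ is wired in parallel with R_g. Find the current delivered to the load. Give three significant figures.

I_L ≈ 5.14 mA

R_g‖R_L = 160.8 Ω; V_out = 23.7 × 160.8/490.8 = 7.766 V.
I_L = V_out / R_L = 7.766 / 1.51 kΩ = 5.14 mA.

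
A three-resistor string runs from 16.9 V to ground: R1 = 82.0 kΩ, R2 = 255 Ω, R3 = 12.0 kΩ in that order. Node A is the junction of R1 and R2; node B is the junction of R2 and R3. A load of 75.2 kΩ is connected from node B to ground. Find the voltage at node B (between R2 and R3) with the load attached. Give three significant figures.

At node B, R3 is in parallel with the load: R3‖R_L = 10350 Ω.
Below node A the resistance is R2 + (R3‖R_L) = 10600 Ω, so V_A = 16.9 × 10600/92600 = 1.935 V.
Then V_B = V_A × (R3‖R_L)/(R2 + R3‖R_L) = 1.935 × 10350/10600 = 1.89 V.

V ≈ 1.89 V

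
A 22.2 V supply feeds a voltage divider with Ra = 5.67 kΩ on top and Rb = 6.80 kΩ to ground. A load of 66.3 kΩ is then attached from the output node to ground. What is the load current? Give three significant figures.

Rb‖R_L = 6.167 kΩ; V_out = 22.2 × 6.167/11.84 = 11.57 V.
I_L = V_out / R_L = 11.57 / 66.3 kΩ = 0.174 mA.

I_L ≈ 0.174 mA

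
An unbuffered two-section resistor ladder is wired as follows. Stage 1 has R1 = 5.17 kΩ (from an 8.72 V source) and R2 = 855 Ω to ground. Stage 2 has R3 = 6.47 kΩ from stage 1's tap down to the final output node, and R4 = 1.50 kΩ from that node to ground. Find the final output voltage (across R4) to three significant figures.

V_out ≈ 0.213 V

Stage 2 presents R3+R4 = 7970 Ω as a load on stage 1's tap.
Stage 1's lower leg becomes R2‖(R3+R4) = 772.2 Ω, so V_mid = 8.72 × 772.2/5942 = 1.133 V.
Stage 2 is itself unloaded: V_out = V_mid × R4/(R3+R4) = 1.133 × 1500/7970 = 0.213 V.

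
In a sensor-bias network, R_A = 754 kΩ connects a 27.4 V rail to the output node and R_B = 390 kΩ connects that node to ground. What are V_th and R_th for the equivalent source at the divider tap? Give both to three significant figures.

V_th is the open-circuit tap voltage: 27.4 × 390/(754 + 390) = 9.34 V.
With the supply zeroed, R_A and R_B appear in parallel from the tap: R_th = R_A‖R_B = (754 × 390)/1144 = 257 kΩ.

V_th = 9.34 V, R_th = 257 kΩ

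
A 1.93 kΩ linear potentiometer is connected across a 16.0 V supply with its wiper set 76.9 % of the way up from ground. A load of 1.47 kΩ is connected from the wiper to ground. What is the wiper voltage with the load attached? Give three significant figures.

The wiper splits the pot into (1−α)R = 445.8 Ω above and αR = 1484 Ω below.
Lower section ‖ load = 738.5 Ω.
V_wiper = 16.0 × 738.5/(445.8 + 738.5) = 9.98 V.

V ≈ 9.98 V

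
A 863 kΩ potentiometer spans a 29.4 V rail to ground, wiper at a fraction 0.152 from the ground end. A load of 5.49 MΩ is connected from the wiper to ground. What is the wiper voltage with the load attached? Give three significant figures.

V ≈ 4.38 V

The wiper splits the pot into (1−α)R = 731.8 kΩ above and αR = 131.2 kΩ below.
Lower section ‖ load = 128.1 kΩ.
V_wiper = 29.4 × 128.1/(731.8 + 128.1) = 4.38 V.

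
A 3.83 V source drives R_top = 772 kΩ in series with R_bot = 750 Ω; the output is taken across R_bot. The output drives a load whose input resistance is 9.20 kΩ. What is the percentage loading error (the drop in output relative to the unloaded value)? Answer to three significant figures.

The divider's output (Thévenin) resistance is R_top‖R_bot = 749.3 Ω.
Fractional drop under load = R_th/(R_th + R_L) = 749.3 / (749.3 + 9200) = 0.07531.
So the output falls by 7.53 %.

7.53 %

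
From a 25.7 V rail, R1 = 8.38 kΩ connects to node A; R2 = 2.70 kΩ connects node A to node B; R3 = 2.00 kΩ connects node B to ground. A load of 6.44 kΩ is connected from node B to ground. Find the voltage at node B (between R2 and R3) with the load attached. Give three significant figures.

At node B, R3 is in parallel with the load: R3‖R_L = 1.526 kΩ.
Below node A the resistance is R2 + (R3‖R_L) = 4.226 kΩ, so V_A = 25.7 × 4.226/12.61 = 8.616 V.
Then V_B = V_A × (R3‖R_L)/(R2 + R3‖R_L) = 8.616 × 1.526/4.226 = 3.11 V.

V ≈ 3.11 V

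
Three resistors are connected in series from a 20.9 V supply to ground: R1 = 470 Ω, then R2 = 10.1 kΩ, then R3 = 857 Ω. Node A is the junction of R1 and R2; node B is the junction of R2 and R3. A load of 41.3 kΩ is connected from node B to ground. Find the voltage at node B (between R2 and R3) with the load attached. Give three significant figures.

At node B, R3 is in parallel with the load: R3‖R_L = 839.6 Ω.
Below node A the resistance is R2 + (R3‖R_L) = 10940 Ω, so V_A = 20.9 × 10940/11410 = 20.04 V.
Then V_B = V_A × (R3‖R_L)/(R2 + R3‖R_L) = 20.04 × 839.6/10940 = 1.54 V.

V ≈ 1.54 V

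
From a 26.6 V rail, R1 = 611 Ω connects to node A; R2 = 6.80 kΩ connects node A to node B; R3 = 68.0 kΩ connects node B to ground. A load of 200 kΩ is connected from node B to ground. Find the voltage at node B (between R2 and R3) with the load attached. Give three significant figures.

V ≈ 23.2 V

At node B, R3 is in parallel with the load: R3‖R_L = 50750 Ω.
Below node A the resistance is R2 + (R3‖R_L) = 57550 Ω, so V_A = 26.6 × 57550/58160 = 26.32 V.
Then V_B = V_A × (R3‖R_L)/(R2 + R3‖R_L) = 26.32 × 50750/57550 = 23.2 V.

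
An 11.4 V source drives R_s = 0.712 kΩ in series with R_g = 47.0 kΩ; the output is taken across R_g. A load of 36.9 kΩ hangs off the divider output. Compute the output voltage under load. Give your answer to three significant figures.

The load sits in parallel with R_g: R_g‖R_L = (47000 × 36900) / (47000 + 36900) = 20670 Ω.
V_out = 11.4 × 20670 / (712 + 20670) = 11.4 × 20670/21380 = 11.0 V.

V_out ≈ 11.0 V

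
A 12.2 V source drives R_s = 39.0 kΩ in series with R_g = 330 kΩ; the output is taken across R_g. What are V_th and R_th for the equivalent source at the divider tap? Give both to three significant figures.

V_th is the open-circuit tap voltage: 12.2 × 330/(39.0 + 330) = 10.9 V.
With the supply zeroed, R_s and R_g appear in parallel from the tap: R_th = R_s‖R_g = (39.0 × 330)/369.0 = 34.9 kΩ.

V_th = 10.9 V, R_th = 34.9 kΩ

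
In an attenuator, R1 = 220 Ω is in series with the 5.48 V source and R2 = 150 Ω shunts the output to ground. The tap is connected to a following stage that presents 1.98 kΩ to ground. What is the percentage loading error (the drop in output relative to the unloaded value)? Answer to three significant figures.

The divider's output (Thévenin) resistance is R1‖R2 = 89.19 Ω.
Fractional drop under load = R_th/(R_th + R_L) = 89.19 / (89.19 + 1980) = 0.04310.
So the output falls by 4.31 %.

4.31 %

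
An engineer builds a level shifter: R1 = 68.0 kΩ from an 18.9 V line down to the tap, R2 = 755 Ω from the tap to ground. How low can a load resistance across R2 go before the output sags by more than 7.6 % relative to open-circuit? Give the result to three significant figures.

Output resistance R_th = R1‖R2 = (68000 × 755)/68760 = 746.7 Ω.
The fractional drop is R_th/(R_th + R_L); requiring this ≤ 0.0760 gives R_L ≥ R_th(1/0.0760 − 1) = 746.7 × 12.16 = 9.08 kΩ.

R_L(min) ≈ 9.08 kΩ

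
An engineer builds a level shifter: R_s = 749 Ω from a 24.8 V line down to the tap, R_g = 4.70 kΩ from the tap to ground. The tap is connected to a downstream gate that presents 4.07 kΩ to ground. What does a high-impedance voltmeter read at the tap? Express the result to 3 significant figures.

V_out ≈ 18.5 V

The load sits in parallel with R_g: R_g‖R_L = (4700 × 4070) / (4700 + 4070) = 2181 Ω.
V_out = 24.8 × 2181 / (749 + 2181) = 24.8 × 2181/2930 = 18.5 V.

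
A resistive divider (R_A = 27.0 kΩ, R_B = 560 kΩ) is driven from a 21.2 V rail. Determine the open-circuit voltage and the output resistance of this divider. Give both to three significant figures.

V_th = 20.2 V, R_th = 25.8 kΩ

V_th is the open-circuit tap voltage: 21.2 × 560/(27.0 + 560) = 20.2 V.
With the supply zeroed, R_A and R_B appear in parallel from the tap: R_th = R_A‖R_B = (27.0 × 560)/587.0 = 25.8 kΩ.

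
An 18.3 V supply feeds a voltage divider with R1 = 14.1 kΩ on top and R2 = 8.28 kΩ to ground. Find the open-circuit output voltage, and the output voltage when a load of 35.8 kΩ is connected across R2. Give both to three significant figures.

Unloaded: 6.77 V; loaded: 5.91 V

Open-circuit: V = 18.3 × 8.28/(14.1 + 8.28) = 6.77 V.
With the load, R2 becomes R2‖R_L = 6.725 kΩ, so V = 18.3 × 6.725/20.82 = 5.91 V.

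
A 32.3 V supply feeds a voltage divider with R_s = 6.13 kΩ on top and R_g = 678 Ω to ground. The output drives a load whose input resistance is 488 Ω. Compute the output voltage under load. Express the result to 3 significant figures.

The load sits in parallel with R_g: R_g‖R_L = (678 × 488) / (678 + 488) = 283.8 Ω.
V_out = 32.3 × 283.8 / (6130 + 283.8) = 32.3 × 283.8/6414 = 1.43 V.
(Unloaded it would have been 3.22 V.)

V_out ≈ 1.43 V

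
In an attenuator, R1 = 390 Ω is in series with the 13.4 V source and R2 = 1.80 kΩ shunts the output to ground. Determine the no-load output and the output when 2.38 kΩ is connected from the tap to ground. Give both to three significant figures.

Unloaded: 11.0 V; loaded: 9.71 V

Open-circuit: V = 13.4 × 1800/(390 + 1800) = 11.0 V.
With the load, R2 becomes R2‖R_L = 1025 Ω, so V = 13.4 × 1025/1415 = 9.71 V.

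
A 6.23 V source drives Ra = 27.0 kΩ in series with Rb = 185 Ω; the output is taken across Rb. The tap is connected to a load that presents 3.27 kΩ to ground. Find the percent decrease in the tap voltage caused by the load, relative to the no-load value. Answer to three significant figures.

5.32 %

The divider's output (Thévenin) resistance is Ra‖Rb = 183.7 Ω.
Fractional drop under load = R_th/(R_th + R_L) = 183.7 / (183.7 + 3270) = 0.05320.
So the output falls by 5.32 %.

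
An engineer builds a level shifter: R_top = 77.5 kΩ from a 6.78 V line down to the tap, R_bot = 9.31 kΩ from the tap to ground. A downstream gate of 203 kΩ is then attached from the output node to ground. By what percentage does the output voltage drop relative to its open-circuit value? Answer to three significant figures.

The divider's output (Thévenin) resistance is R_top‖R_bot = 8.312 kΩ.
Fractional drop under load = R_th/(R_th + R_L) = 8.312 / (8.312 + 203) = 0.03933.
So the output falls by 3.93 %.

3.93 %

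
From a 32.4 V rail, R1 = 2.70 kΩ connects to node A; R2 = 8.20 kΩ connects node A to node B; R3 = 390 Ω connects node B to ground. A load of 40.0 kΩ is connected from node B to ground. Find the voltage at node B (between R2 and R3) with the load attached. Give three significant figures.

At node B, R3 is in parallel with the load: R3‖R_L = 386.2 Ω.
Below node A the resistance is R2 + (R3‖R_L) = 8586 Ω, so V_A = 32.4 × 8586/11290 = 24.65 V.
Then V_B = V_A × (R3‖R_L)/(R2 + R3‖R_L) = 24.65 × 386.2/8586 = 1.11 V.

V ≈ 1.11 V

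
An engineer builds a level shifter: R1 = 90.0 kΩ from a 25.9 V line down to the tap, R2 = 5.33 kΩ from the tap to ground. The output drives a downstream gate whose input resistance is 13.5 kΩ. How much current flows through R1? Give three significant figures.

R2‖R_L = 3.821 kΩ, so the source sees R1 + R2‖R_L = 93.82 kΩ.
I = 25.9 V / 93.82 kΩ = 0.276 mA.

I ≈ 0.276 mA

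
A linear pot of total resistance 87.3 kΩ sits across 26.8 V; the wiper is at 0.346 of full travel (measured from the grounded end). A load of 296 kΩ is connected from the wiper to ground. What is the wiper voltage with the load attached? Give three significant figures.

The wiper splits the pot into (1−α)R = 57.09 kΩ above and αR = 30.21 kΩ below.
Lower section ‖ load = 27.41 kΩ.
V_wiper = 26.8 × 27.41/(57.09 + 27.41) = 8.69 V.

V ≈ 8.69 V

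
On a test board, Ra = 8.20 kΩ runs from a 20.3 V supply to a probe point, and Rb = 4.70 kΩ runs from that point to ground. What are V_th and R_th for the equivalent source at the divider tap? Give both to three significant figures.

V_th = 7.40 V, R_th = 2.99 kΩ

V_th is the open-circuit tap voltage: 20.3 × 4.70/(8.20 + 4.70) = 7.40 V.
With the supply zeroed, Ra and Rb appear in parallel from the tap: R_th = Ra‖Rb = (8.20 × 4.70)/12.90 = 2.99 kΩ.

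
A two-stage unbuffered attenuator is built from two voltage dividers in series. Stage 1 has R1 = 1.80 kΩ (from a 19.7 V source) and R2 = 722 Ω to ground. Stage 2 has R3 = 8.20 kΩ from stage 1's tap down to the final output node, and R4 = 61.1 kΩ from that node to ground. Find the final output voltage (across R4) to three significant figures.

V_out ≈ 4.94 V

Stage 2 presents R3+R4 = 69300 Ω as a load on stage 1's tap.
Stage 1's lower leg becomes R2‖(R3+R4) = 714.6 Ω, so V_mid = 19.7 × 714.6/2515 = 5.598 V.
Stage 2 is itself unloaded: V_out = V_mid × R4/(R3+R4) = 5.598 × 61100/69300 = 4.94 V.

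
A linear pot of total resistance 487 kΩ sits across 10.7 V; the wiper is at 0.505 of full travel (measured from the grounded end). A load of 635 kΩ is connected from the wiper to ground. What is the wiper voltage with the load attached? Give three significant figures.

V ≈ 4.53 V

The wiper splits the pot into (1−α)R = 241.1 kΩ above and αR = 245.9 kΩ below.
Lower section ‖ load = 177.3 kΩ.
V_wiper = 10.7 × 177.3/(241.1 + 177.3) = 4.53 V.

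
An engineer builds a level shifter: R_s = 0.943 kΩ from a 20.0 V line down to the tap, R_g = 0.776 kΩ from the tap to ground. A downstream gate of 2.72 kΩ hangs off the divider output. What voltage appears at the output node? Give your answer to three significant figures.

The load sits in parallel with R_g: R_g‖R_L = (776 × 2720) / (776 + 2720) = 603.8 Ω.
V_out = 20.0 × 603.8 / (943 + 603.8) = 20.0 × 603.8/1547 = 7.81 V.

V_out ≈ 7.81 V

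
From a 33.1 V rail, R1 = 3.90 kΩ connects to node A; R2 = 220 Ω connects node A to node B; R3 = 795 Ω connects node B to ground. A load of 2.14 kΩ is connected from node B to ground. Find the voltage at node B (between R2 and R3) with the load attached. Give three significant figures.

V ≈ 4.08 V

At node B, R3 is in parallel with the load: R3‖R_L = 579.7 Ω.
Below node A the resistance is R2 + (R3‖R_L) = 799.7 Ω, so V_A = 33.1 × 799.7/4700 = 5.632 V.
Then V_B = V_A × (R3‖R_L)/(R2 + R3‖R_L) = 5.632 × 579.7/799.7 = 4.08 V.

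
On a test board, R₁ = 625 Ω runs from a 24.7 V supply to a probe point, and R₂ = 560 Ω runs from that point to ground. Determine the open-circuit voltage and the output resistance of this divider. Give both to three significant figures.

V_th = 11.7 V, R_th = 295 Ω

V_th is the open-circuit tap voltage: 24.7 × 560/(625 + 560) = 11.7 V.
With the supply zeroed, R₁ and R₂ appear in parallel from the tap: R_th = R₁‖R₂ = (625 × 560)/1185 = 295 Ω.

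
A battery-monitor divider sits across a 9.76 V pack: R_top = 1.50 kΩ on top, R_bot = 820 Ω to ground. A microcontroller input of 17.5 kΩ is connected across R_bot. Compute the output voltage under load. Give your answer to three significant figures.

The load sits in parallel with R_bot: R_bot‖R_L = (820 × 17500) / (820 + 17500) = 783.3 Ω.
V_out = 9.76 × 783.3 / (1500 + 783.3) = 9.76 × 783.3/2283 = 3.35 V.

V_out ≈ 3.35 V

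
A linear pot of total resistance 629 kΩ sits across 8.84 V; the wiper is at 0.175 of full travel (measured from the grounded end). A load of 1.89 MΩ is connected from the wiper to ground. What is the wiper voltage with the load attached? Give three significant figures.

V ≈ 1.48 V

The wiper splits the pot into (1−α)R = 518.9 kΩ above and αR = 110.1 kΩ below.
Lower section ‖ load = 104.0 kΩ.
V_wiper = 8.84 × 104.0/(518.9 + 104.0) = 1.48 V.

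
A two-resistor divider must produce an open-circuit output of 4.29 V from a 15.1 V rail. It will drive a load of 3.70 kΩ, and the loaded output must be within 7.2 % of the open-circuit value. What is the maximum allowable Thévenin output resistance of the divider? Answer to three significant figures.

R_th ≤ 287 Ω

Loading drop = R_th/(R_th + R_L) ≤ 0.0720, so R_th ≤ R_L · ε/(1−ε) = 3.70 kΩ × 0.0720/0.9280 = 287 Ω.
(Any R1, R2 with R2/(R1+R2) = 0.284 and R1‖R2 ≤ 287 Ω will meet the spec.)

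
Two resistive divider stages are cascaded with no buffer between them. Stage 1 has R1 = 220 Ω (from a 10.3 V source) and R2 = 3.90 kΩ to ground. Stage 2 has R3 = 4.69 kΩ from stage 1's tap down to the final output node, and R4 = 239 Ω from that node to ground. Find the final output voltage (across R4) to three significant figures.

V_out ≈ 0.454 V

Stage 2 presents R3+R4 = 4929 Ω as a load on stage 1's tap.
Stage 1's lower leg becomes R2‖(R3+R4) = 2177 Ω, so V_mid = 10.3 × 2177/2397 = 9.355 V.
Stage 2 is itself unloaded: V_out = V_mid × R4/(R3+R4) = 9.355 × 239/4929 = 0.454 V.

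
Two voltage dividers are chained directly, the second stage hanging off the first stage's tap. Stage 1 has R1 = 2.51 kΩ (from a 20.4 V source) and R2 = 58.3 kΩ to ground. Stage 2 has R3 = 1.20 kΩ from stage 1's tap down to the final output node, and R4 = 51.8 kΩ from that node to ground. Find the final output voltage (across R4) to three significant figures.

V_out ≈ 18.3 V

Stage 2 presents R3+R4 = 53.00 kΩ as a load on stage 1's tap.
Stage 1's lower leg becomes R2‖(R3+R4) = 27.76 kΩ, so V_mid = 20.4 × 27.76/30.27 = 18.71 V.
Stage 2 is itself unloaded: V_out = V_mid × R4/(R3+R4) = 18.71 × 51.8/53.00 = 18.3 V.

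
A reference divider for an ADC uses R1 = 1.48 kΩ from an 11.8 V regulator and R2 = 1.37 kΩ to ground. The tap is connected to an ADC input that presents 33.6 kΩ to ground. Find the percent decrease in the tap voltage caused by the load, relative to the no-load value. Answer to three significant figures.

The divider's output (Thévenin) resistance is R1‖R2 = 0.7114 kΩ.
Fractional drop under load = R_th/(R_th + R_L) = 0.7114 / (0.7114 + 33.6) = 0.02073.
So the output falls by 2.07 %.

2.07 %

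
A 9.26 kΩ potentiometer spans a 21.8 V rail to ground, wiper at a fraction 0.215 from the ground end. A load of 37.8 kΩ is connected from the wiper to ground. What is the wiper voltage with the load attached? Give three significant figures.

The wiper splits the pot into (1−α)R = 7.269 kΩ above and αR = 1.991 kΩ below.
Lower section ‖ load = 1.891 kΩ.
V_wiper = 21.8 × 1.891/(7.269 + 1.891) = 4.50 V.

V ≈ 4.50 V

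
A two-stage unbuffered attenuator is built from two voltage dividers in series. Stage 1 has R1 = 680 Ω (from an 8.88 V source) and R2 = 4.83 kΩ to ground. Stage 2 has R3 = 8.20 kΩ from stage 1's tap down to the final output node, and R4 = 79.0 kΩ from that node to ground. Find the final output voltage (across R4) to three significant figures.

Stage 2 presents R3+R4 = 87200 Ω as a load on stage 1's tap.
Stage 1's lower leg becomes R2‖(R3+R4) = 4577 Ω, so V_mid = 8.88 × 4577/5257 = 7.731 V.
Stage 2 is itself unloaded: V_out = V_mid × R4/(R3+R4) = 7.731 × 79000/87200 = 7.00 V.

V_out ≈ 7.00 V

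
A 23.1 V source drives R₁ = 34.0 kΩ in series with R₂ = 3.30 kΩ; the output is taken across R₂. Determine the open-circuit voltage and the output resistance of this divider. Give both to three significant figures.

V_th is the open-circuit tap voltage: 23.1 × 3.30/(34.0 + 3.30) = 2.04 V.
With the supply zeroed, R₁ and R₂ appear in parallel from the tap: R_th = R₁‖R₂ = (34.0 × 3.30)/37.30 = 3.01 kΩ.

V_th = 2.04 V, R_th = 3.01 kΩ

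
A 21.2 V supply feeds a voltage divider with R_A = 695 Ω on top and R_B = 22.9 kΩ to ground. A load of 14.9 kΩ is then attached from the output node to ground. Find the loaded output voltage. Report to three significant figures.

V_out ≈ 19.7 V

The load sits in parallel with R_B: R_B‖R_L = (22900 × 14900) / (22900 + 14900) = 9027 Ω.
V_out = 21.2 × 9027 / (695 + 9027) = 21.2 × 9027/9722 = 19.7 V.
(Unloaded it would have been 20.6 V.)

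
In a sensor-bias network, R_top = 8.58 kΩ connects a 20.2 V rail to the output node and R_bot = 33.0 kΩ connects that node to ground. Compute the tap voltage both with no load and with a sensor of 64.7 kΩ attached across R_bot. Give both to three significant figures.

Open-circuit: V = 20.2 × 33.0/(8.58 + 33.0) = 16.0 V.
With the load, R_bot becomes R_bot‖R_L = 21.85 kΩ, so V = 20.2 × 21.85/30.43 = 14.5 V.

Unloaded: 16.0 V; loaded: 14.5 V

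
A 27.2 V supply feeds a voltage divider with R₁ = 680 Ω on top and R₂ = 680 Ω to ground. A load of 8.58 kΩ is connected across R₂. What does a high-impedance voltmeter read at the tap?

The load sits in parallel with R₂: R₂‖R_L = (680 × 8580) / (680 + 8580) = 630.1 Ω.
V_out = 27.2 × 630.1 / (680 + 630.1) = 27.2 × 630.1/1310 = 13.1 V.

V_out ≈ 13.1 V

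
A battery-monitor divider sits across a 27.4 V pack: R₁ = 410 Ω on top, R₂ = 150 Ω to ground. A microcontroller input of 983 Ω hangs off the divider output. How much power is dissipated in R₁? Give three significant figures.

Total resistance from the source is R₁ + (R₂‖R_L) = 540.1 Ω, so I = 27.4/540.1 Ω = 50.73 mA.
P = I²·R₁ = (50.73 mA)² × 410 Ω = 1060 mW.

P ≈ 1060 mW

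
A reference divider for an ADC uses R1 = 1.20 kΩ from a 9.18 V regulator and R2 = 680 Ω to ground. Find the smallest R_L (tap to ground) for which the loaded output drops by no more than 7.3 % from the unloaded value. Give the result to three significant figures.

Output resistance R_th = R1‖R2 = (1200 × 680)/1880 = 434.0 Ω.
The fractional drop is R_th/(R_th + R_L); requiring this ≤ 0.0730 gives R_L ≥ R_th(1/0.0730 − 1) = 434.0 × 12.70 = 5.51 kΩ.

R_L(min) ≈ 5.51 kΩ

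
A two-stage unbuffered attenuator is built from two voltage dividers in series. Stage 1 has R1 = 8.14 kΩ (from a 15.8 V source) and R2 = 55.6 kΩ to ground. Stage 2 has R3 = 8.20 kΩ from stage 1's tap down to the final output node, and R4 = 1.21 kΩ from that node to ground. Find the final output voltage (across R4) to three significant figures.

V_out ≈ 1.01 V

Stage 2 presents R3+R4 = 9.410 kΩ as a load on stage 1's tap.
Stage 1's lower leg becomes R2‖(R3+R4) = 8.048 kΩ, so V_mid = 15.8 × 8.048/16.19 = 7.855 V.
Stage 2 is itself unloaded: V_out = V_mid × R4/(R3+R4) = 7.855 × 1.21/9.410 = 1.01 V.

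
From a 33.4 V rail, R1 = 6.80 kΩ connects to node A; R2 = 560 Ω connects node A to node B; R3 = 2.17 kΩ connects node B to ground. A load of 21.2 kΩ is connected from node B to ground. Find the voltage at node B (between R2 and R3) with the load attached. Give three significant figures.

At node B, R3 is in parallel with the load: R3‖R_L = 1969 Ω.
Below node A the resistance is R2 + (R3‖R_L) = 2529 Ω, so V_A = 33.4 × 2529/9329 = 9.053 V.
Then V_B = V_A × (R3‖R_L)/(R2 + R3‖R_L) = 9.053 × 1969/2529 = 7.05 V.

V ≈ 7.05 V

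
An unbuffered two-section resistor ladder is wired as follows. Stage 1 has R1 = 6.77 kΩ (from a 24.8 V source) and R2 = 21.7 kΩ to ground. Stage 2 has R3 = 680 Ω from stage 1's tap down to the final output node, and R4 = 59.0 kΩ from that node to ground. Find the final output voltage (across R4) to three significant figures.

V_out ≈ 17.2 V

Stage 2 presents R3+R4 = 59680 Ω as a load on stage 1's tap.
Stage 1's lower leg becomes R2‖(R3+R4) = 15910 Ω, so V_mid = 24.8 × 15910/22680 = 17.40 V.
Stage 2 is itself unloaded: V_out = V_mid × R4/(R3+R4) = 17.40 × 59000/59680 = 17.2 V.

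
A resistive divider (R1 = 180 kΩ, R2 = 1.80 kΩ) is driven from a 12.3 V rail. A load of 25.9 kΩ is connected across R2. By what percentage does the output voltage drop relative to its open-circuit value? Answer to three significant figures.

The divider's output (Thévenin) resistance is R1‖R2 = 1.782 kΩ.
Fractional drop under load = R_th/(R_th + R_L) = 1.782 / (1.782 + 25.9) = 0.06438.
So the output falls by 6.44 %.

6.44 %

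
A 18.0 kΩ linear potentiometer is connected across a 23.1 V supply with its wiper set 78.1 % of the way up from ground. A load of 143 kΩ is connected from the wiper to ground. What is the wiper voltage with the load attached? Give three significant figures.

The wiper splits the pot into (1−α)R = 3.942 kΩ above and αR = 14.06 kΩ below.
Lower section ‖ load = 12.80 kΩ.
V_wiper = 23.1 × 12.80/(3.942 + 12.80) = 17.7 V.

V ≈ 17.7 V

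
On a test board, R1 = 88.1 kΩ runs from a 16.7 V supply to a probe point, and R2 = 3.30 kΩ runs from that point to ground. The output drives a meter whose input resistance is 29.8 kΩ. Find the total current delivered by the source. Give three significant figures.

I ≈ 0.183 mA

R2‖R_L = 2.971 kΩ, so the source sees R1 + R2‖R_L = 91.07 kΩ.
I = 16.7 V / 91.07 kΩ = 0.183 mA.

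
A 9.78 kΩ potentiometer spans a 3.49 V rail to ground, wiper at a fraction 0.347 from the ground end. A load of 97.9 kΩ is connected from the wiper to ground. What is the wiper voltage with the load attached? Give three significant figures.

The wiper splits the pot into (1−α)R = 6.386 kΩ above and αR = 3.394 kΩ below.
Lower section ‖ load = 3.280 kΩ.
V_wiper = 3.49 × 3.280/(6.386 + 3.280) = 1.18 V.

V ≈ 1.18 V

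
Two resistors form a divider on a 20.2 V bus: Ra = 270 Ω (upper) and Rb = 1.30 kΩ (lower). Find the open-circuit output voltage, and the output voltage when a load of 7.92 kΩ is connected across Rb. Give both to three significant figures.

Unloaded: 16.7 V; loaded: 16.3 V

Open-circuit: V = 20.2 × 1300/(270 + 1300) = 16.7 V.
With the load, Rb becomes Rb‖R_L = 1117 Ω, so V = 20.2 × 1117/1387 = 16.3 V.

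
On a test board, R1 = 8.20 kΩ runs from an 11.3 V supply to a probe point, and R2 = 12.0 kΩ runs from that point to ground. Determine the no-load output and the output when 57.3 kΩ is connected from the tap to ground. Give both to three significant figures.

Open-circuit: V = 11.3 × 12.0/(8.20 + 12.0) = 6.71 V.
With the load, R2 becomes R2‖R_L = 9.922 kΩ, so V = 11.3 × 9.922/18.12 = 6.19 V.

Unloaded: 6.71 V; loaded: 6.19 V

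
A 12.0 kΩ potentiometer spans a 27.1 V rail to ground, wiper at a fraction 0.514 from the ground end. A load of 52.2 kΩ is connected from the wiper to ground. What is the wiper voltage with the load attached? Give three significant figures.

V ≈ 13.2 V

The wiper splits the pot into (1−α)R = 5.832 kΩ above and αR = 6.168 kΩ below.
Lower section ‖ load = 5.516 kΩ.
V_wiper = 27.1 × 5.516/(5.832 + 5.516) = 13.2 V.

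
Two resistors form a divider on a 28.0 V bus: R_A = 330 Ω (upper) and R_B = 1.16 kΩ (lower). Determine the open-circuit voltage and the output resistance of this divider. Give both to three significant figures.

V_th = 21.8 V, R_th = 257 Ω

V_th is the open-circuit tap voltage: 28.0 × 1160/(330 + 1160) = 21.8 V.
With the supply zeroed, R_A and R_B appear in parallel from the tap: R_th = R_A‖R_B = (330 × 1160)/1490 = 257 Ω.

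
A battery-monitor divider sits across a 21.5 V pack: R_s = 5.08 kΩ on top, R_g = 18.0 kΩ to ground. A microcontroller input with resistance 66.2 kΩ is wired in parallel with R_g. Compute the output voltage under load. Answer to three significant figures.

V_out ≈ 15.8 V

The load sits in parallel with R_g: R_g‖R_L = (18.0 × 66.2) / (18.0 + 66.2) = 14.15 kΩ.
V_out = 21.5 × 14.15 / (5.08 + 14.15) = 21.5 × 14.15/19.23 = 15.8 V.
(Unloaded it would have been 16.8 V.)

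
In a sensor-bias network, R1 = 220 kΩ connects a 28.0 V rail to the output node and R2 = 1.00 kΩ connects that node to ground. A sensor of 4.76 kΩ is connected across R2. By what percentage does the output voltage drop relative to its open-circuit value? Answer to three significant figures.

Unloaded V = 28.0 × 1.00/221.0 = 0.1267 V.
Loaded: R2‖R_L = 0.8264 kΩ, giving V = 28.0 × 0.8264/220.8 = 0.1048 V.
Drop = (0.1267 − 0.1048) / 0.1267 = 17.3 %.

17.3 %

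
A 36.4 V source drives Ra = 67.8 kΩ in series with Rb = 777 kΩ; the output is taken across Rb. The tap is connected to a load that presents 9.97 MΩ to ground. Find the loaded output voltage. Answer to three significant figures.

V_out ≈ 33.3 V

The load sits in parallel with Rb: Rb‖R_L = (777 × 9970) / (777 + 9970) = 720.8 kΩ.
V_out = 36.4 × 720.8 / (67.8 + 720.8) = 36.4 × 720.8/788.6 = 33.3 V.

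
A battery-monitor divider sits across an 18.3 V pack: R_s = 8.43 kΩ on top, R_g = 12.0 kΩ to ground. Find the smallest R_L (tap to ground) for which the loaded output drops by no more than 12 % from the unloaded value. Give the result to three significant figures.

Output resistance R_th = R_s‖R_g = (8.43 × 12.0)/20.43 = 4.952 kΩ.
The fractional drop is R_th/(R_th + R_L); requiring this ≤ 0.120 gives R_L ≥ R_th(1/0.120 − 1) = 4.952 × 7.333 = 36.3 kΩ.

R_L(min) ≈ 36.3 kΩ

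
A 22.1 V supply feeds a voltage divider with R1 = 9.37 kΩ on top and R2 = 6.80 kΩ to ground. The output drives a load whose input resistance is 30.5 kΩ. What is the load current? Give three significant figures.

I_L ≈ 0.270 mA

R2‖R_L = 5.560 kΩ; V_out = 22.1 × 5.560/14.93 = 8.230 V.
I_L = V_out / R_L = 8.230 / 30.5 kΩ = 0.270 mA.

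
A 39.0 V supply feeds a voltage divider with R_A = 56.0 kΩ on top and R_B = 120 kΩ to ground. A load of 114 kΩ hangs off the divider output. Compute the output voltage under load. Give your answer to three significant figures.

V_out ≈ 19.9 V

The load sits in parallel with R_B: R_B‖R_L = (120 × 114) / (120 + 114) = 58.46 kΩ.
V_out = 39.0 × 58.46 / (56.0 + 58.46) = 39.0 × 58.46/114.5 = 19.9 V.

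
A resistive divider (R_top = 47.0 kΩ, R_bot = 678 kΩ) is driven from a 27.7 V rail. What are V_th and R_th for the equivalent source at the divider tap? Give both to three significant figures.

V_th is the open-circuit tap voltage: 27.7 × 678/(47.0 + 678) = 25.9 V.
With the supply zeroed, R_top and R_bot appear in parallel from the tap: R_th = R_top‖R_bot = (47.0 × 678)/725.0 = 44.0 kΩ.

V_th = 25.9 V, R_th = 44.0 kΩ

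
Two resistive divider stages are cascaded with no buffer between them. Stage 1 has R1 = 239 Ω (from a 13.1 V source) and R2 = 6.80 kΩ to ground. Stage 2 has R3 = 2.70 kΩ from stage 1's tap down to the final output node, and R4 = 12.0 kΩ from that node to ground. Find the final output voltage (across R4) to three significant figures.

V_out ≈ 10.2 V

Stage 2 presents R3+R4 = 14700 Ω as a load on stage 1's tap.
Stage 1's lower leg becomes R2‖(R3+R4) = 4649 Ω, so V_mid = 13.1 × 4649/4888 = 12.46 V.
Stage 2 is itself unloaded: V_out = V_mid × R4/(R3+R4) = 12.46 × 12000/14700 = 10.2 V.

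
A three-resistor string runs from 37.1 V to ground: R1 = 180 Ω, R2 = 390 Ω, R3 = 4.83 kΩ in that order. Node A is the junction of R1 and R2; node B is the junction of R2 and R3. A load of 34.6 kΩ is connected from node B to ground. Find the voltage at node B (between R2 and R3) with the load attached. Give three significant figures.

V ≈ 32.7 V

At node B, R3 is in parallel with the load: R3‖R_L = 4238 Ω.
Below node A the resistance is R2 + (R3‖R_L) = 4628 Ω, so V_A = 37.1 × 4628/4808 = 35.71 V.
Then V_B = V_A × (R3‖R_L)/(R2 + R3‖R_L) = 35.71 × 4238/4628 = 32.7 V.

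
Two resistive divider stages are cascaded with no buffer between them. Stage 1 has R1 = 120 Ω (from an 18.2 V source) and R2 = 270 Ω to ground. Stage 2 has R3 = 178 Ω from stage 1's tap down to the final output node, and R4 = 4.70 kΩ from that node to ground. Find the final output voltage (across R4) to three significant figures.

V_out ≈ 11.9 V

Stage 2 presents R3+R4 = 4878 Ω as a load on stage 1's tap.
Stage 1's lower leg becomes R2‖(R3+R4) = 255.8 Ω, so V_mid = 18.2 × 255.8/375.8 = 12.39 V.
Stage 2 is itself unloaded: V_out = V_mid × R4/(R3+R4) = 12.39 × 4700/4878 = 11.9 V.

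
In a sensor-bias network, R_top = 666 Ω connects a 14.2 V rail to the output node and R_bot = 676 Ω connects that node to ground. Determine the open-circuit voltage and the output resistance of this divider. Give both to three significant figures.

V_th is the open-circuit tap voltage: 14.2 × 676/(666 + 676) = 7.15 V.
With the supply zeroed, R_top and R_bot appear in parallel from the tap: R_th = R_top‖R_bot = (666 × 676)/1342 = 335 Ω.

V_th = 7.15 V, R_th = 335 Ω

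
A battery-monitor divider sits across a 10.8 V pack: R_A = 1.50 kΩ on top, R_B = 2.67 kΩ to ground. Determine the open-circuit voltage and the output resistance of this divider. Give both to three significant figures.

V_th = 6.92 V, R_th = 960 Ω

V_th is the open-circuit tap voltage: 10.8 × 2.67/(1.50 + 2.67) = 6.92 V.
With the supply zeroed, R_A and R_B appear in parallel from the tap: R_th = R_A‖R_B = (1.50 × 2.67)/4.170 = 960 Ω.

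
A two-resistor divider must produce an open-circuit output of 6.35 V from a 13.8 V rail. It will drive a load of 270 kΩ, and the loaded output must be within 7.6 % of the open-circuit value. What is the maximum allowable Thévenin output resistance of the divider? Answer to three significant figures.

Loading drop = R_th/(R_th + R_L) ≤ 0.0760, so R_th ≤ R_L · ε/(1−ε) = 270 kΩ × 0.0760/0.9240 = 22.2 kΩ.
(Any R1, R2 with R2/(R1+R2) = 0.460 and R1‖R2 ≤ 22.2 kΩ will meet the spec.)

R_th ≤ 22.2 kΩ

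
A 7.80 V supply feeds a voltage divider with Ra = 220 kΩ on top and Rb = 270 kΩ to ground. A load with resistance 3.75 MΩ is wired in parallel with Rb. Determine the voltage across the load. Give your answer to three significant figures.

V_out ≈ 4.16 V

The load sits in parallel with Rb: Rb‖R_L = (270 × 3750) / (270 + 3750) = 251.9 kΩ.
V_out = 7.80 × 251.9 / (220 + 251.9) = 7.80 × 251.9/471.9 = 4.16 V.
(Unloaded it would have been 4.30 V.)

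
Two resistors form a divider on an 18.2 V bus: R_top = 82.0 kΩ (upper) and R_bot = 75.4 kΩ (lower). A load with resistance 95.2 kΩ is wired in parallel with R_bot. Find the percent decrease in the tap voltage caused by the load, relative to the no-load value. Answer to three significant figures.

The divider's output (Thévenin) resistance is R_top‖R_bot = 39.28 kΩ.
Fractional drop under load = R_th/(R_th + R_L) = 39.28 / (39.28 + 95.2) = 0.2921.
So the output falls by 29.2 %.

29.2 %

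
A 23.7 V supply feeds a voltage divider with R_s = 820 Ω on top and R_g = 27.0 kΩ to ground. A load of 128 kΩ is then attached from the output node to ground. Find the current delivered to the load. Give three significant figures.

I_L ≈ 0.179 mA

R_g‖R_L = 22300 Ω; V_out = 23.7 × 22300/23120 = 22.86 V.
I_L = V_out / R_L = 22.86 / 128 kΩ = 0.179 mA.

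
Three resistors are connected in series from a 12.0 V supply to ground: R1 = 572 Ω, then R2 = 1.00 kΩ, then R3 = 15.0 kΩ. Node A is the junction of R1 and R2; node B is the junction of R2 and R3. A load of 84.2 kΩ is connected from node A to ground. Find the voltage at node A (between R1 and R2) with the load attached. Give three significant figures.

Below node A the series string R2+R3 = 16000 Ω sits in parallel with the 84200 Ω load: 13450 Ω.
V_A = 12.0 × 13450/(572 + 13450) = 11.5 V.

V ≈ 11.5 V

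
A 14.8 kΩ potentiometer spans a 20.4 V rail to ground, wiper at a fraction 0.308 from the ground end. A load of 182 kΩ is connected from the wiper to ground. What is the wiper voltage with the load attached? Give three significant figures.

The wiper splits the pot into (1−α)R = 10.24 kΩ above and αR = 4.558 kΩ below.
Lower section ‖ load = 4.447 kΩ.
V_wiper = 20.4 × 4.447/(10.24 + 4.447) = 6.18 V.

V ≈ 6.18 V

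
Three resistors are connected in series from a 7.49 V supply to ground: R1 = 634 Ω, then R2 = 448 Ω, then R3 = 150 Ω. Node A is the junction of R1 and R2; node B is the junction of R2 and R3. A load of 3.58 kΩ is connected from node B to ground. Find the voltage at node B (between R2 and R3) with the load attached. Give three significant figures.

V ≈ 0.880 V

At node B, R3 is in parallel with the load: R3‖R_L = 144.0 Ω.
Below node A the resistance is R2 + (R3‖R_L) = 592.0 Ω, so V_A = 7.49 × 592.0/1226 = 3.617 V.
Then V_B = V_A × (R3‖R_L)/(R2 + R3‖R_L) = 3.617 × 144.0/592.0 = 0.880 V.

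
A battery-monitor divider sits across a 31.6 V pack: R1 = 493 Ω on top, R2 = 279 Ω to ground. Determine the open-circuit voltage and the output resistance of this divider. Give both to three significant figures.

V_th = 11.4 V, R_th = 178 Ω

V_th is the open-circuit tap voltage: 31.6 × 279/(493 + 279) = 11.4 V.
With the supply zeroed, R1 and R2 appear in parallel from the tap: R_th = R1‖R2 = (493 × 279)/772.0 = 178 Ω.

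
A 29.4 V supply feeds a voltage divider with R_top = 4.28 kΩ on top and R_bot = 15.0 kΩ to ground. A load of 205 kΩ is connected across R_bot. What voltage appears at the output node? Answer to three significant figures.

The load sits in parallel with R_bot: R_bot‖R_L = (15.0 × 205) / (15.0 + 205) = 13.98 kΩ.
V_out = 29.4 × 13.98 / (4.28 + 13.98) = 29.4 × 13.98/18.26 = 22.5 V.

V_out ≈ 22.5 V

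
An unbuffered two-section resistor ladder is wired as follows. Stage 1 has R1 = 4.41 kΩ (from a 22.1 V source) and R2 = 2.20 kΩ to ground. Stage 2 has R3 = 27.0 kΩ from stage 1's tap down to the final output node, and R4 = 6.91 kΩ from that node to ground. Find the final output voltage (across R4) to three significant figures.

V_out ≈ 1.44 V

Stage 2 presents R3+R4 = 33.91 kΩ as a load on stage 1's tap.
Stage 1's lower leg becomes R2‖(R3+R4) = 2.066 kΩ, so V_mid = 22.1 × 2.066/6.476 = 7.050 V.
Stage 2 is itself unloaded: V_out = V_mid × R4/(R3+R4) = 7.050 × 6.91/33.91 = 1.44 V.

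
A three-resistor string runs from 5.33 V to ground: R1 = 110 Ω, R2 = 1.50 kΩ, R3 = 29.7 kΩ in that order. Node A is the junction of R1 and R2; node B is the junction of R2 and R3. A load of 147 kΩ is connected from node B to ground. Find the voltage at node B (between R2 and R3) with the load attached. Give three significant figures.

At node B, R3 is in parallel with the load: R3‖R_L = 24710 Ω.
Below node A the resistance is R2 + (R3‖R_L) = 26210 Ω, so V_A = 5.33 × 26210/26320 = 5.308 V.
Then V_B = V_A × (R3‖R_L)/(R2 + R3‖R_L) = 5.308 × 24710/26210 = 5.00 V.

V ≈ 5.00 V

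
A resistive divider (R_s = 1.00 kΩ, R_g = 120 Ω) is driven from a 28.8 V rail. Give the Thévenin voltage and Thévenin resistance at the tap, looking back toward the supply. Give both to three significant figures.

V_th is the open-circuit tap voltage: 28.8 × 120/(1000 + 120) = 3.09 V.
With the supply zeroed, R_s and R_g appear in parallel from the tap: R_th = R_s‖R_g = (1000 × 120)/1120 = 107 Ω.

V_th = 3.09 V, R_th = 107 Ω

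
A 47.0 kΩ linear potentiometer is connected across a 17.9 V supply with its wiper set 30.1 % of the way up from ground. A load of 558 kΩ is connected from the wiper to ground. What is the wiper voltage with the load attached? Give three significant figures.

V ≈ 5.29 V

The wiper splits the pot into (1−α)R = 32.85 kΩ above and αR = 14.15 kΩ below.
Lower section ‖ load = 13.80 kΩ.
V_wiper = 17.9 × 13.80/(32.85 + 13.80) = 5.29 V.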